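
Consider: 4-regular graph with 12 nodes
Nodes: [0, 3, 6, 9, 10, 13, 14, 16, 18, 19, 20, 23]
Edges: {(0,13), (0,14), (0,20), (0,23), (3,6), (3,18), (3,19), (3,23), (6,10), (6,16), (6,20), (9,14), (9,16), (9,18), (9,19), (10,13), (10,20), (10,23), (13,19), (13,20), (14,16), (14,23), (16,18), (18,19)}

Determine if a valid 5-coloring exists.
Yes, G is 5-colorable

A valid 5-coloring: color 1: [6, 13, 14, 18]; color 2: [16, 19, 20, 23]; color 3: [0, 3, 9, 10].
(χ(G) = 3 ≤ 5.)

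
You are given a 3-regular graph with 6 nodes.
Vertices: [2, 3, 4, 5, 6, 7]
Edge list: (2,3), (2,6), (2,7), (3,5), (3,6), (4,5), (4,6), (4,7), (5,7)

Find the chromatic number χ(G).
Clique number ω(G) = 3 (lower bound: χ ≥ ω).
The clique on [2, 3, 6] has size 3, forcing χ ≥ 3, and the coloring below uses 3 colors, so χ(G) = 3.
A valid 3-coloring: color 1: [3, 4]; color 2: [6, 7]; color 3: [2, 5].

χ(G) = 3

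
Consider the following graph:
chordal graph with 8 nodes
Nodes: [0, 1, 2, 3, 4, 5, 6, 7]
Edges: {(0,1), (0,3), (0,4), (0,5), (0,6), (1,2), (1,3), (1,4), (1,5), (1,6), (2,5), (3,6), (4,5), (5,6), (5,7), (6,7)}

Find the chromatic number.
χ(G) = 4

Clique number ω(G) = 4 (lower bound: χ ≥ ω).
The clique on [0, 1, 3, 6] has size 4, forcing χ ≥ 4, and the coloring below uses 4 colors, so χ(G) = 4.
A valid 4-coloring: color 1: [3, 5]; color 2: [1, 7]; color 3: [2, 4, 6]; color 4: [0].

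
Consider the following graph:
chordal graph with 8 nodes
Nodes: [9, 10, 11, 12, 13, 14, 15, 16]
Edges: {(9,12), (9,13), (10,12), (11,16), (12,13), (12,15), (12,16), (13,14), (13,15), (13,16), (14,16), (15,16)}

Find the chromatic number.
Clique number ω(G) = 4 (lower bound: χ ≥ ω).
The clique on [12, 13, 15, 16] has size 4, forcing χ ≥ 4, and the coloring below uses 4 colors, so χ(G) = 4.
A valid 4-coloring: color 1: [11, 12, 14]; color 2: [10, 13]; color 3: [9, 16]; color 4: [15].

χ(G) = 4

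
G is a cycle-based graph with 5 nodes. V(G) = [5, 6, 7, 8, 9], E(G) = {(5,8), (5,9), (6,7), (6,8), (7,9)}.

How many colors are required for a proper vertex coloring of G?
Clique number ω(G) = 2 (lower bound: χ ≥ ω).
Odd cycle [8, 5, 9, 7, 6] needs 3 colors (χ ≥ 3).
The coloring below uses 3 colors, so χ(G) = 3.
A valid 3-coloring: color 1: [7, 8]; color 2: [5, 6]; color 3: [9].

χ(G) = 3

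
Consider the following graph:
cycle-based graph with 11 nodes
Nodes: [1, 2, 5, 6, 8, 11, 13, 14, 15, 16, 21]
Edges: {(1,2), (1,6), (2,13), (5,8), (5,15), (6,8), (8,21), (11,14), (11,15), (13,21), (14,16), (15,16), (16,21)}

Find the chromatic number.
χ(G) = 3

Clique number ω(G) = 2 (lower bound: χ ≥ ω).
Odd cycle [15, 16, 21, 8, 5] needs 3 colors (χ ≥ 3).
The coloring below uses 3 colors, so χ(G) = 3.
A valid 3-coloring: color 1: [1, 8, 11, 13, 16]; color 2: [2, 6, 14, 15, 21]; color 3: [5].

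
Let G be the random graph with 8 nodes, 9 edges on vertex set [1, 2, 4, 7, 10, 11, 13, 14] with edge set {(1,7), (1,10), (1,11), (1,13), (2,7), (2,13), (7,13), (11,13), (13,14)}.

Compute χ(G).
Clique number ω(G) = 3 (lower bound: χ ≥ ω).
The clique on [1, 11, 13] has size 3, forcing χ ≥ 3, and the coloring below uses 3 colors, so χ(G) = 3.
A valid 3-coloring: color 1: [4, 10, 13]; color 2: [1, 2, 14]; color 3: [7, 11].

χ(G) = 3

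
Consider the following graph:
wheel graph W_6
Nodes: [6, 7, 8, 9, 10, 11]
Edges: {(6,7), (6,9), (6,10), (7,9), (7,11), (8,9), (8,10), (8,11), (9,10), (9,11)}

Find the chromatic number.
Clique number ω(G) = 3 (lower bound: χ ≥ ω).
Odd cycle [8, 11, 7, 6, 10] needs 3 colors (χ ≥ 3).
Vertex 9 is adjacent to every vertex of [6, 7, 8, 10, 11], which already need 3 colors among themselves, so 9 needs a new color (χ ≥ 4).
The coloring below uses 4 colors, so χ(G) = 4.
A valid 4-coloring: color 1: [9]; color 2: [6, 8]; color 3: [10, 11]; color 4: [7].

χ(G) = 4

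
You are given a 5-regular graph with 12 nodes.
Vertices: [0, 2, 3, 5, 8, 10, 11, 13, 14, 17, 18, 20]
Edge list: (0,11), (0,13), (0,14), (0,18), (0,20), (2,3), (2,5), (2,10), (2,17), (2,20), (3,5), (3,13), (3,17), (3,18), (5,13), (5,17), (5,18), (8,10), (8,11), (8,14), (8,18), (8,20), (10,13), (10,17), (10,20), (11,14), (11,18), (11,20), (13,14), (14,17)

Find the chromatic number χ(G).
Clique number ω(G) = 4 (lower bound: χ ≥ ω).
The clique on [2, 3, 5, 17] has size 4, forcing χ ≥ 4, and the coloring below uses 4 colors, so χ(G) = 4.
A valid 4-coloring: color 1: [5, 10, 14]; color 2: [0, 3, 8]; color 3: [2, 11, 13]; color 4: [17, 18, 20].

χ(G) = 4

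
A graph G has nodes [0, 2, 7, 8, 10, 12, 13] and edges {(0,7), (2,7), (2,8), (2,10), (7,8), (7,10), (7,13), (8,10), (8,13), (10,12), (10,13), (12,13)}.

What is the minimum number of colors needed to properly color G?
χ(G) = 4

Clique number ω(G) = 4 (lower bound: χ ≥ ω).
The clique on [2, 7, 8, 10] has size 4, forcing χ ≥ 4, and the coloring below uses 4 colors, so χ(G) = 4.
A valid 4-coloring: color 1: [7, 12]; color 2: [0, 10]; color 3: [8]; color 4: [2, 13].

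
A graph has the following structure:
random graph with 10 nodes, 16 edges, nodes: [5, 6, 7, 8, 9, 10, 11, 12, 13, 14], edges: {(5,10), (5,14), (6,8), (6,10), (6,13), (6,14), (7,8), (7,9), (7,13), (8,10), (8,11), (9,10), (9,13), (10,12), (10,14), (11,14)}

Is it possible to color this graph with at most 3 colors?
A valid 3-coloring: color 1: [7, 10, 11]; color 2: [5, 6, 9, 12]; color 3: [8, 13, 14].
(χ(G) = 3 ≤ 3.)

Yes, G is 3-colorable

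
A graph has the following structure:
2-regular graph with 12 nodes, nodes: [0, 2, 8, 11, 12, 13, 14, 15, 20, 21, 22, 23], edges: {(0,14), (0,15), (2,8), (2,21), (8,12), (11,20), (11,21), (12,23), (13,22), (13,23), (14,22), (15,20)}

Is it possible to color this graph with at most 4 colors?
A valid 4-coloring: color 1: [0, 8, 20, 21, 22, 23]; color 2: [2, 11, 12, 13, 14, 15].
(χ(G) = 2 ≤ 4.)

Yes, G is 4-colorable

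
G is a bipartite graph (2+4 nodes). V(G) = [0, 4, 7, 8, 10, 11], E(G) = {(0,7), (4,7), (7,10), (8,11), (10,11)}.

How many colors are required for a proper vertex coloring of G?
Clique number ω(G) = 2 (lower bound: χ ≥ ω).
The graph is bipartite (no odd cycle), so 2 colors suffice: χ(G) = 2.
A valid 2-coloring: color 1: [7, 11]; color 2: [0, 4, 8, 10].

χ(G) = 2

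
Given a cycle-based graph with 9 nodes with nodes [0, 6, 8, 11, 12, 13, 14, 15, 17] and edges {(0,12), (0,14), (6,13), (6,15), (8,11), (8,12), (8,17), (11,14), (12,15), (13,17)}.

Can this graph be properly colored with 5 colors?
Yes, G is 5-colorable

A valid 5-coloring: color 1: [8, 13, 14, 15]; color 2: [6, 11, 12, 17]; color 3: [0].
(χ(G) = 3 ≤ 5.)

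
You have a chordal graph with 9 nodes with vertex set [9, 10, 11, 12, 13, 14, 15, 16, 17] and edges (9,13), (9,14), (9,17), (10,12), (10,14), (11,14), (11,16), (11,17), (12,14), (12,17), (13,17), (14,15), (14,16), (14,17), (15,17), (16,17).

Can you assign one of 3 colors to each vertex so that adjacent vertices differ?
No, G is not 3-colorable

The clique on vertices [11, 14, 16, 17] has size 4 > 3, so it alone needs 4 colors.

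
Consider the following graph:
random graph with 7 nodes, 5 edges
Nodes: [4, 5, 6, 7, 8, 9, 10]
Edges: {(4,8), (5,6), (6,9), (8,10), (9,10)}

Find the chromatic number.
Clique number ω(G) = 2 (lower bound: χ ≥ ω).
The graph is bipartite (no odd cycle), so 2 colors suffice: χ(G) = 2.
A valid 2-coloring: color 1: [4, 6, 7, 10]; color 2: [5, 8, 9].

χ(G) = 2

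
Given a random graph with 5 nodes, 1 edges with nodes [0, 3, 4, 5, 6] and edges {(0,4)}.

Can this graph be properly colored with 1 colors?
Edge (0,4) forces its endpoints to differ, so 1 color is not enough.

No, G is not 1-colorable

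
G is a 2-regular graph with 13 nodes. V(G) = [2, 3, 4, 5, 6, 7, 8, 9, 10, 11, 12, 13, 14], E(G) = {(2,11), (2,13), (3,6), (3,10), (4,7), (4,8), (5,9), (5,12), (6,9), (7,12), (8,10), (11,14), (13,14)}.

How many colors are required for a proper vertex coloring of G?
Clique number ω(G) = 2 (lower bound: χ ≥ ω).
Odd cycle [5, 9, 6, 3, 10, 8, 4, 7, 12] needs 3 colors (χ ≥ 3).
The coloring below uses 3 colors, so χ(G) = 3.
A valid 3-coloring: color 1: [3, 5, 7, 8, 11, 13]; color 2: [2, 4, 9, 10, 12, 14]; color 3: [6].

χ(G) = 3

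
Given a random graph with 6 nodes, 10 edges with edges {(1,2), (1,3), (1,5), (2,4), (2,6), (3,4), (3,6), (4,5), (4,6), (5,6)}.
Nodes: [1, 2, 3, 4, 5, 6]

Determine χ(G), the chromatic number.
χ(G) = 3

Clique number ω(G) = 3 (lower bound: χ ≥ ω).
The clique on [2, 4, 6] has size 3, forcing χ ≥ 3, and the coloring below uses 3 colors, so χ(G) = 3.
A valid 3-coloring: color 1: [1, 6]; color 2: [4]; color 3: [2, 3, 5].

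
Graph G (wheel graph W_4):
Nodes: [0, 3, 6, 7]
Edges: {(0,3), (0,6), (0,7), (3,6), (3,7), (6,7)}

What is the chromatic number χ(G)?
Clique number ω(G) = 4 (lower bound: χ ≥ ω).
The clique on [0, 3, 6, 7] has size 4, forcing χ ≥ 4, and the coloring below uses 4 colors, so χ(G) = 4.
A valid 4-coloring: color 1: [7]; color 2: [3]; color 3: [0]; color 4: [6].

χ(G) = 4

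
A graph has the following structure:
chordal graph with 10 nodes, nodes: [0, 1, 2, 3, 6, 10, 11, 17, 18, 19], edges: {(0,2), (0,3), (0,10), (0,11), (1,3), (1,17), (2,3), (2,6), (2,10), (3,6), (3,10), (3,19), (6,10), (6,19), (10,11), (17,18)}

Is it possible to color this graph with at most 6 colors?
Yes, G is 6-colorable

A valid 6-coloring: color 1: [3, 11, 17]; color 2: [1, 10, 18, 19]; color 3: [0, 6]; color 4: [2].
(χ(G) = 4 ≤ 6.)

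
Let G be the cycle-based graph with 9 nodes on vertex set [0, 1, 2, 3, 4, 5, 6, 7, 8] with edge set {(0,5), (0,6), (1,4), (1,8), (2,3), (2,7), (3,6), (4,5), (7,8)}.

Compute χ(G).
χ(G) = 3

Clique number ω(G) = 2 (lower bound: χ ≥ ω).
Odd cycle [3, 6, 0, 5, 4, 1, 8, 7, 2] needs 3 colors (χ ≥ 3).
The coloring below uses 3 colors, so χ(G) = 3.
A valid 3-coloring: color 1: [0, 3, 4, 7]; color 2: [1, 2, 5, 6]; color 3: [8].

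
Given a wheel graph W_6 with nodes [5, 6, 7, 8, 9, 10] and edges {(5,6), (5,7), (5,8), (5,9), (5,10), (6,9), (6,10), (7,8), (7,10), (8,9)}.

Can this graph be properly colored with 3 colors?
Odd cycle [8, 7, 10, 6, 9] needs 3 colors (χ ≥ 3).
Vertex 5 is adjacent to every vertex of [6, 7, 8, 9, 10], which already need 3 colors among themselves, so 5 needs a new color (χ ≥ 4).
Hence χ(G) ≥ 4 > 3, so no proper 3-coloring exists.

No, G is not 3-colorable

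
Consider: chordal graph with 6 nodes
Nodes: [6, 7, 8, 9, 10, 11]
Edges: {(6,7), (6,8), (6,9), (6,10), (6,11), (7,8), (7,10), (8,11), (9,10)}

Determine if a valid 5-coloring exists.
A valid 5-coloring: color 1: [6]; color 2: [8, 10]; color 3: [7, 9, 11].
(χ(G) = 3 ≤ 5.)

Yes, G is 5-colorable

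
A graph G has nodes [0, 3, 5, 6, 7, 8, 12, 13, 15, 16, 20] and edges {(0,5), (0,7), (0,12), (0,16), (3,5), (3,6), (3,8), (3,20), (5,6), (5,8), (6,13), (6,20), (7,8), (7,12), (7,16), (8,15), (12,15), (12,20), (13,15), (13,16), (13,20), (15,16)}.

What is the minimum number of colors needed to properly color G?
χ(G) = 3

Clique number ω(G) = 3 (lower bound: χ ≥ ω).
The clique on [0, 7, 16] has size 3, forcing χ ≥ 3, and the coloring below uses 3 colors, so χ(G) = 3.
A valid 3-coloring: color 1: [6, 8, 12, 16]; color 2: [0, 3, 13]; color 3: [5, 7, 15, 20].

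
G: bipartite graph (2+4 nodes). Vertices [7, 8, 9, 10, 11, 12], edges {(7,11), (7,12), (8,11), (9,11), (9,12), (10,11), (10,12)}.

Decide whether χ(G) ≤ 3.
Yes, G is 3-colorable

A valid 3-coloring: color 1: [11, 12]; color 2: [7, 8, 9, 10].
(χ(G) = 2 ≤ 3.)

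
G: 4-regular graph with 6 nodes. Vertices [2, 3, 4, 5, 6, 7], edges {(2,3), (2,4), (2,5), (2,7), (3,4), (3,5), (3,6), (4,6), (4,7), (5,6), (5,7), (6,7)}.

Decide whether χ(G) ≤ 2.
The clique on vertices [2, 3, 4] has size 3 > 2, so it alone needs 3 colors.

No, G is not 2-colorable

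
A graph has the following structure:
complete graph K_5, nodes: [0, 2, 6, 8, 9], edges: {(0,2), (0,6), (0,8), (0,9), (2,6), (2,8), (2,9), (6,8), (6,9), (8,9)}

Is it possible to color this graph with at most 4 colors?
No, G is not 4-colorable

The clique on vertices [0, 2, 6, 8, 9] has size 5 > 4, so it alone needs 5 colors.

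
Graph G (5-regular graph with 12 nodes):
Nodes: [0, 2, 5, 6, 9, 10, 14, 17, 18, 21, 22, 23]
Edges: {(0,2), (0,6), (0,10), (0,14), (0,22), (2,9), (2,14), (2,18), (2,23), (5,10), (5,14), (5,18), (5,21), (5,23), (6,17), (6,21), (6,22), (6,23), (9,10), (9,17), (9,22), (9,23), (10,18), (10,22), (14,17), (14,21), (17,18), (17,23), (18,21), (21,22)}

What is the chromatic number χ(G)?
χ(G) = 4

Clique number ω(G) = 3 (lower bound: χ ≥ ω).
Suppose a proper 3-coloring c exists. The clique [0, 2, 14] takes 3 distinct colors; by symmetry let c(0) = 1, c(2) = 2, c(14) = 3.
- Vertex 5: neighbors [14] already have colors [3]; try each remaining color.
- Case c(5) = 1:
  - Vertex 18: neighbors [5, 2] already have colors [1, 2] ⇒ c(18) = 3.
  - Vertex 23: neighbors [5, 2] already have colors [1, 2] ⇒ c(23) = 3.
  - Vertex 6: neighbors [0, 23] already have colors [1, 3] ⇒ c(6) = 2.
  - Vertex 21: neighbors [5, 6, 14] already have colors [1, 2, 3] — all 3 colors blocked. Contradiction.
- Case c(5) = 2:
  - Vertex 10: neighbors [0, 5] already have colors [1, 2] ⇒ c(10) = 3.
  - Vertex 9: neighbors [2, 10] already have colors [2, 3] ⇒ c(9) = 1.
  - Vertex 17: neighbors [9, 14] already have colors [1, 3] ⇒ c(17) = 2.
  - Vertex 6: neighbors [0, 17] already have colors [1, 2] ⇒ c(6) = 3.
  - Vertex 23: neighbors [9, 2, 6] already have colors [1, 2, 3] — all 3 colors blocked. Contradiction.
Every case ends in a contradiction, so G has no proper 3-coloring (χ ≥ 4).
The coloring below uses 4 colors, so χ(G) = 4.
A valid 4-coloring: color 1: [2, 5, 17, 22]; color 2: [0, 9, 21]; color 3: [6, 10, 14]; color 4: [18, 23].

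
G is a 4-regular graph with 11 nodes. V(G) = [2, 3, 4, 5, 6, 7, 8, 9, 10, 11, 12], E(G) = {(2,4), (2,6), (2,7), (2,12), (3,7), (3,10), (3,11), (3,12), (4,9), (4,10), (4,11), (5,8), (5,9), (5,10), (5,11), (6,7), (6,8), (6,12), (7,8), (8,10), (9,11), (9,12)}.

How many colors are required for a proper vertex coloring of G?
χ(G) = 3

Clique number ω(G) = 3 (lower bound: χ ≥ ω).
The clique on [2, 6, 12] has size 3, forcing χ ≥ 3, and the coloring below uses 3 colors, so χ(G) = 3.
A valid 3-coloring: color 1: [2, 3, 8, 9]; color 2: [7, 10, 11, 12]; color 3: [4, 5, 6].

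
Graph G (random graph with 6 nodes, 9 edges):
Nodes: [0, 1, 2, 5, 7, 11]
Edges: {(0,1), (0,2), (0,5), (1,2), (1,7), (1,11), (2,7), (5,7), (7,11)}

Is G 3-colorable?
A valid 3-coloring: color 1: [1, 5]; color 2: [0, 7]; color 3: [2, 11].
(χ(G) = 3 ≤ 3.)

Yes, G is 3-colorable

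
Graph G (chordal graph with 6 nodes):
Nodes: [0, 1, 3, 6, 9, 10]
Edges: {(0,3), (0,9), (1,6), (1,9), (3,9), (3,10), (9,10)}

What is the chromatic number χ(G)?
Clique number ω(G) = 3 (lower bound: χ ≥ ω).
The clique on [0, 3, 9] has size 3, forcing χ ≥ 3, and the coloring below uses 3 colors, so χ(G) = 3.
A valid 3-coloring: color 1: [6, 9]; color 2: [1, 3]; color 3: [0, 10].

χ(G) = 3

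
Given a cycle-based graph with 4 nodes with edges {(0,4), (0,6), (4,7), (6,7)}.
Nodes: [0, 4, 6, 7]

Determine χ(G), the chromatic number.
χ(G) = 2

Clique number ω(G) = 2 (lower bound: χ ≥ ω).
The graph is bipartite (no odd cycle), so 2 colors suffice: χ(G) = 2.
A valid 2-coloring: color 1: [0, 7]; color 2: [4, 6].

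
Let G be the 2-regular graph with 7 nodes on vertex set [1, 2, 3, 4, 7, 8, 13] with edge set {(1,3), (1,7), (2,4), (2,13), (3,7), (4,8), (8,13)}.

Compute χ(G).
χ(G) = 3

Clique number ω(G) = 3 (lower bound: χ ≥ ω).
The clique on [1, 3, 7] has size 3, forcing χ ≥ 3, and the coloring below uses 3 colors, so χ(G) = 3.
A valid 3-coloring: color 1: [1, 4, 13]; color 2: [2, 7, 8]; color 3: [3].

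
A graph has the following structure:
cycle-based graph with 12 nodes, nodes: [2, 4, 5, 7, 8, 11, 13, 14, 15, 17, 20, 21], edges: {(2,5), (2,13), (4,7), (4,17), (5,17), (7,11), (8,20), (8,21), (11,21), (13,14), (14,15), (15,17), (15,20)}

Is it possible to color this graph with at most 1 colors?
Edge (2,5) forces its endpoints to differ, so 1 color is not enough.

No, G is not 1-colorable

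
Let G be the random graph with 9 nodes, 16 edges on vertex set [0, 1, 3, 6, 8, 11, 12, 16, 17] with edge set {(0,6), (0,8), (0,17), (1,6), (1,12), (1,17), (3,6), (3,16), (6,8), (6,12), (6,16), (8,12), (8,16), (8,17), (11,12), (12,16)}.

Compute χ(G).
χ(G) = 4

Clique number ω(G) = 4 (lower bound: χ ≥ ω).
The clique on [6, 8, 12, 16] has size 4, forcing χ ≥ 4, and the coloring below uses 4 colors, so χ(G) = 4.
A valid 4-coloring: color 1: [6, 11, 17]; color 2: [1, 3, 8]; color 3: [0, 12]; color 4: [16].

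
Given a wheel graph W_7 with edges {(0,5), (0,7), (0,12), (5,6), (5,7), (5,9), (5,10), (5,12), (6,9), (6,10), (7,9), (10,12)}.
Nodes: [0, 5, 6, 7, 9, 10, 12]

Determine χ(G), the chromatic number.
Clique number ω(G) = 3 (lower bound: χ ≥ ω).
The clique on [0, 5, 12] has size 3, forcing χ ≥ 3, and the coloring below uses 3 colors, so χ(G) = 3.
A valid 3-coloring: color 1: [5]; color 2: [6, 7, 12]; color 3: [0, 9, 10].

χ(G) = 3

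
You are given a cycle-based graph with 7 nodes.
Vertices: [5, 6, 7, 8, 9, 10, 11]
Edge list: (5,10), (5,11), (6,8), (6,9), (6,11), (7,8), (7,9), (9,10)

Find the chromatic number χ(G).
χ(G) = 3

Clique number ω(G) = 2 (lower bound: χ ≥ ω).
Odd cycle [11, 5, 10, 9, 6] needs 3 colors (χ ≥ 3).
The coloring below uses 3 colors, so χ(G) = 3.
A valid 3-coloring: color 1: [5, 6, 7]; color 2: [8, 9, 11]; color 3: [10].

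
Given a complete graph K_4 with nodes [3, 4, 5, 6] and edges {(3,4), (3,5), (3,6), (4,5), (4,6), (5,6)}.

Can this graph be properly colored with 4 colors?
Yes, G is 4-colorable

A valid 4-coloring: color 1: [5]; color 2: [6]; color 3: [4]; color 4: [3].
(χ(G) = 4 ≤ 4.)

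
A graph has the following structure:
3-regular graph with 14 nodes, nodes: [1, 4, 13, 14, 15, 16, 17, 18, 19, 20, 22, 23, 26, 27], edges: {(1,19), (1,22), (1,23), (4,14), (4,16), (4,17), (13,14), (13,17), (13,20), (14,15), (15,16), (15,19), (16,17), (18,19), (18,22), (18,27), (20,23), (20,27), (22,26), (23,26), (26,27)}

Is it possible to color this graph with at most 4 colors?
A valid 4-coloring: color 1: [1, 14, 16, 18, 20, 26]; color 2: [4, 13, 19, 22, 23, 27]; color 3: [15, 17].
(χ(G) = 3 ≤ 4.)

Yes, G is 4-colorable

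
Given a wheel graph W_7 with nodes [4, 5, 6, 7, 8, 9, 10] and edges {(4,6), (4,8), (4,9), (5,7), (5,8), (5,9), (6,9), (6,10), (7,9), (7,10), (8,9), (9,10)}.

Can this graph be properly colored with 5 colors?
A valid 5-coloring: color 1: [9]; color 2: [6, 7, 8]; color 3: [4, 5, 10].
(χ(G) = 3 ≤ 5.)

Yes, G is 5-colorable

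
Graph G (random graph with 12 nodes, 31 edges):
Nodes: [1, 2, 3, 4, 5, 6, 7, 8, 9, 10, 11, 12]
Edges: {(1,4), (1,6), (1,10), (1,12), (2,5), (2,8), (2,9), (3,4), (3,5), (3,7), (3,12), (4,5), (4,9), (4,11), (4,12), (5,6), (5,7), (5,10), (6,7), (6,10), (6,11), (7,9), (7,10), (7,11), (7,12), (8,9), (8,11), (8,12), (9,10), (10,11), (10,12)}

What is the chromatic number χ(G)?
Clique number ω(G) = 4 (lower bound: χ ≥ ω).
The clique on [6, 7, 10, 11] has size 4, forcing χ ≥ 4, and the coloring below uses 4 colors, so χ(G) = 4.
A valid 4-coloring: color 1: [1, 7, 8]; color 2: [2, 4, 10]; color 3: [5, 9, 11, 12]; color 4: [3, 6].

χ(G) = 4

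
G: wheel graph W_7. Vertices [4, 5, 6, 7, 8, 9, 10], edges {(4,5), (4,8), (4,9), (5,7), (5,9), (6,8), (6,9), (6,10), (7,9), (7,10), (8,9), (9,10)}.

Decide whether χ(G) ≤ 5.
Yes, G is 5-colorable

A valid 5-coloring: color 1: [9]; color 2: [4, 6, 7]; color 3: [5, 8, 10].
(χ(G) = 3 ≤ 5.)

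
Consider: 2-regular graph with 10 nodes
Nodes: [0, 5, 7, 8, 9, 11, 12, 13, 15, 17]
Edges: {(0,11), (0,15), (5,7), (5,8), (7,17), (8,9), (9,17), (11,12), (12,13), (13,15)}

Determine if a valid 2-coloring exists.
No, G is not 2-colorable

Odd cycle [15, 0, 11, 12, 13] needs 3 colors (χ ≥ 3).
Hence χ(G) ≥ 3 > 2, so no proper 2-coloring exists.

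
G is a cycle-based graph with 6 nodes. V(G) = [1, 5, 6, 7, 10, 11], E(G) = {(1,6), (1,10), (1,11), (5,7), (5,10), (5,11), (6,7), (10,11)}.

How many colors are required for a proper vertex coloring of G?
Clique number ω(G) = 3 (lower bound: χ ≥ ω).
The clique on [1, 10, 11] has size 3, forcing χ ≥ 3, and the coloring below uses 3 colors, so χ(G) = 3.
A valid 3-coloring: color 1: [6, 10]; color 2: [1, 5]; color 3: [7, 11].

χ(G) = 3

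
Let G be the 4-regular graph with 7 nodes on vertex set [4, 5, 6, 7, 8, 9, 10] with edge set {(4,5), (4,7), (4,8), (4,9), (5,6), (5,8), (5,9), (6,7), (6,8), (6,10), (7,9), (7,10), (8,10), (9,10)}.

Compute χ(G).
χ(G) = 4

Clique number ω(G) = 3 (lower bound: χ ≥ ω).
Suppose a proper 3-coloring c exists. The clique [4, 5, 8] takes 3 distinct colors; by symmetry let c(4) = 1, c(5) = 2, c(8) = 3.
- Vertex 6: neighbors [5, 8] already have colors [2, 3] ⇒ c(6) = 1.
- Vertex 9: neighbors [4, 5] already have colors [1, 2] ⇒ c(9) = 3.
- Vertex 7: neighbors [4, 9] already have colors [1, 3] ⇒ c(7) = 2.
- Vertex 10: neighbors [6, 7, 8] already have colors [1, 2, 3] — all 3 colors blocked. Contradiction.
The forced assignments end in a contradiction, so G has no proper 3-coloring (χ ≥ 4).
The coloring below uses 4 colors, so χ(G) = 4.
A valid 4-coloring: color 1: [8, 9]; color 2: [5, 7]; color 3: [4, 10]; color 4: [6].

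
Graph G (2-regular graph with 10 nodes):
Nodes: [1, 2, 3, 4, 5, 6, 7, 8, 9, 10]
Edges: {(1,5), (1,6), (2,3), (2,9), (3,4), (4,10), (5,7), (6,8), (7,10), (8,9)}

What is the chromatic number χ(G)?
χ(G) = 2

Clique number ω(G) = 2 (lower bound: χ ≥ ω).
The graph is bipartite (no odd cycle), so 2 colors suffice: χ(G) = 2.
A valid 2-coloring: color 1: [1, 2, 4, 7, 8]; color 2: [3, 5, 6, 9, 10].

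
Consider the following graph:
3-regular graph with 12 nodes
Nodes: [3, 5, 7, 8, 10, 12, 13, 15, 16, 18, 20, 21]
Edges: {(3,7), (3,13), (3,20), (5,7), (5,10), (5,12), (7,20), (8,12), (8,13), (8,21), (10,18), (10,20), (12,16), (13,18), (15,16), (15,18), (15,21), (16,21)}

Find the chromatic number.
χ(G) = 3

Clique number ω(G) = 3 (lower bound: χ ≥ ω).
The clique on [3, 7, 20] has size 3, forcing χ ≥ 3, and the coloring below uses 3 colors, so χ(G) = 3.
A valid 3-coloring: color 1: [3, 5, 8, 16, 18]; color 2: [7, 10, 12, 13, 15]; color 3: [20, 21].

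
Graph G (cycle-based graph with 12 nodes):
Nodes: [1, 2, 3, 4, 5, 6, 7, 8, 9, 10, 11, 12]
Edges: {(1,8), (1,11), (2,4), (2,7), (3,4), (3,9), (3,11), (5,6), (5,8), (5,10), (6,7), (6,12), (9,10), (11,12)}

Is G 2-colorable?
No, G is not 2-colorable

Odd cycle [2, 7, 6, 12, 11, 3, 4] needs 3 colors (χ ≥ 3).
Hence χ(G) ≥ 3 > 2, so no proper 2-coloring exists.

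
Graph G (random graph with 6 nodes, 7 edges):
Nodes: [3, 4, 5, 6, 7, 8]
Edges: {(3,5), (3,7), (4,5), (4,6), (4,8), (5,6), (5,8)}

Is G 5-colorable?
Yes, G is 5-colorable

A valid 5-coloring: color 1: [5, 7]; color 2: [3, 4]; color 3: [6, 8].
(χ(G) = 3 ≤ 5.)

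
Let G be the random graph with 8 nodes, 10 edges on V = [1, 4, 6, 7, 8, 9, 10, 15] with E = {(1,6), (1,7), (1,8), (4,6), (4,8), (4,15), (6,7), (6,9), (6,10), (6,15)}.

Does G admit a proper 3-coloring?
Yes, G is 3-colorable

A valid 3-coloring: color 1: [6, 8]; color 2: [1, 4, 9, 10]; color 3: [7, 15].
(χ(G) = 3 ≤ 3.)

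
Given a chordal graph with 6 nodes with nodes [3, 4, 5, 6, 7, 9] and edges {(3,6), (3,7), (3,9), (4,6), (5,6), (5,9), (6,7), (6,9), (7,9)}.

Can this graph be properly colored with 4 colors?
Yes, G is 4-colorable

A valid 4-coloring: color 1: [6]; color 2: [4, 9]; color 3: [3, 5]; color 4: [7].
(χ(G) = 4 ≤ 4.)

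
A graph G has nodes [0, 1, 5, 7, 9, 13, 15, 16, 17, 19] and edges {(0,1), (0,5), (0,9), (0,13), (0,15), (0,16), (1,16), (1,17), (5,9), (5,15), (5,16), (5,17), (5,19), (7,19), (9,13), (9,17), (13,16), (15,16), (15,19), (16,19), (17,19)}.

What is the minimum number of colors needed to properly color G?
χ(G) = 4

Clique number ω(G) = 4 (lower bound: χ ≥ ω).
The clique on [0, 5, 15, 16] has size 4, forcing χ ≥ 4, and the coloring below uses 4 colors, so χ(G) = 4.
A valid 4-coloring: color 1: [0, 19]; color 2: [7, 16, 17]; color 3: [1, 5, 13]; color 4: [9, 15].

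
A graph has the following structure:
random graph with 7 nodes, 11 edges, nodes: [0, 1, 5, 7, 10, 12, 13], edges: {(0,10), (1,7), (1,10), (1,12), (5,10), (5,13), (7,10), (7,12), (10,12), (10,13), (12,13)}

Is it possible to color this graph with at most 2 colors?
The clique on vertices [1, 7, 10, 12] has size 4 > 2, so it alone needs 4 colors.

No, G is not 2-colorable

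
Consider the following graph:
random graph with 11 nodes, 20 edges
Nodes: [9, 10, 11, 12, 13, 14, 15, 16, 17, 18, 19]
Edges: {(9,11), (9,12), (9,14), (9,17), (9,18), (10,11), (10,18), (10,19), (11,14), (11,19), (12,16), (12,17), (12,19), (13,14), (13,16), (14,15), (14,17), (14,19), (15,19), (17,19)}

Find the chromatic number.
χ(G) = 3

Clique number ω(G) = 3 (lower bound: χ ≥ ω).
The clique on [10, 11, 19] has size 3, forcing χ ≥ 3, and the coloring below uses 3 colors, so χ(G) = 3.
A valid 3-coloring: color 1: [10, 12, 14]; color 2: [9, 13, 19]; color 3: [11, 15, 16, 17, 18].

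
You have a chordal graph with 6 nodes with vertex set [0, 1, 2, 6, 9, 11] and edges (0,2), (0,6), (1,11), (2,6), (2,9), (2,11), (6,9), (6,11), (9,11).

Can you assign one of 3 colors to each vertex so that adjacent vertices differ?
The clique on vertices [2, 6, 9, 11] has size 4 > 3, so it alone needs 4 colors.

No, G is not 3-colorable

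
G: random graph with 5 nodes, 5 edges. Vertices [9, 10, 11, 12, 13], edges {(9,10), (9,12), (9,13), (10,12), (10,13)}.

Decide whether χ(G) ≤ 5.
A valid 5-coloring: color 1: [9, 11]; color 2: [10]; color 3: [12, 13].
(χ(G) = 3 ≤ 5.)

Yes, G is 5-colorable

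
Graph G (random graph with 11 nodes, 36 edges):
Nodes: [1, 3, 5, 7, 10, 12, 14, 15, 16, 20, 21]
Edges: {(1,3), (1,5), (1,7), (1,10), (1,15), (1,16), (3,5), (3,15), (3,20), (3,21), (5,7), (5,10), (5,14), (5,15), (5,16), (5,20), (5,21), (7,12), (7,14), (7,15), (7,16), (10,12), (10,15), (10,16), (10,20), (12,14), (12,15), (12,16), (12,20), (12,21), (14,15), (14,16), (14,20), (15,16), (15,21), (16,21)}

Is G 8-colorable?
Yes, G is 8-colorable

A valid 8-coloring: color 1: [5, 12]; color 2: [15, 20]; color 3: [3, 16]; color 4: [7, 10, 21]; color 5: [1, 14].
(χ(G) = 5 ≤ 8.)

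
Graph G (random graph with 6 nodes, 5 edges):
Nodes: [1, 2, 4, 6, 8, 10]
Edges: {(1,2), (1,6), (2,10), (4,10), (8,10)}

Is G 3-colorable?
Yes, G is 3-colorable

A valid 3-coloring: color 1: [1, 10]; color 2: [2, 4, 6, 8].
(χ(G) = 2 ≤ 3.)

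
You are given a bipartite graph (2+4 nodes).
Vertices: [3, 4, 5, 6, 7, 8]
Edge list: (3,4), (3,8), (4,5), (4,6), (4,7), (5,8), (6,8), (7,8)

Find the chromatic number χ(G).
Clique number ω(G) = 2 (lower bound: χ ≥ ω).
The graph is bipartite (no odd cycle), so 2 colors suffice: χ(G) = 2.
A valid 2-coloring: color 1: [4, 8]; color 2: [3, 5, 6, 7].

χ(G) = 2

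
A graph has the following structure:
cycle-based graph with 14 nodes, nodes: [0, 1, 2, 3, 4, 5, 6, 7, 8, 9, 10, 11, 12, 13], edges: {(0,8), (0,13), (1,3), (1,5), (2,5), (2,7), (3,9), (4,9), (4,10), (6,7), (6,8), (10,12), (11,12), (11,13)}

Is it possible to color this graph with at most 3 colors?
Yes, G is 3-colorable

A valid 3-coloring: color 1: [3, 4, 5, 7, 8, 12, 13]; color 2: [0, 1, 2, 6, 9, 10, 11].
(χ(G) = 2 ≤ 3.)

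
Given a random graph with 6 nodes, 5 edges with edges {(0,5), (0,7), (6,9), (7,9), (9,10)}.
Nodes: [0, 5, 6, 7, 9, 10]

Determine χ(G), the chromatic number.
Clique number ω(G) = 2 (lower bound: χ ≥ ω).
The graph is bipartite (no odd cycle), so 2 colors suffice: χ(G) = 2.
A valid 2-coloring: color 1: [0, 9]; color 2: [5, 6, 7, 10].

χ(G) = 2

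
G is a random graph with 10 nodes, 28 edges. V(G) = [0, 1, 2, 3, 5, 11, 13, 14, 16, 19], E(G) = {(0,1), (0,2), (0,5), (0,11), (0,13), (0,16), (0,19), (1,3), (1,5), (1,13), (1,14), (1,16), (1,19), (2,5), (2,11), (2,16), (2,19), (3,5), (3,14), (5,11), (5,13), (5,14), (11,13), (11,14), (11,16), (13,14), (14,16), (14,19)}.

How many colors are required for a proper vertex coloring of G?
χ(G) = 4

Clique number ω(G) = 4 (lower bound: χ ≥ ω).
The clique on [0, 1, 5, 13] has size 4, forcing χ ≥ 4, and the coloring below uses 4 colors, so χ(G) = 4.
A valid 4-coloring: color 1: [1, 11]; color 2: [5, 16, 19]; color 3: [0, 14]; color 4: [2, 3, 13].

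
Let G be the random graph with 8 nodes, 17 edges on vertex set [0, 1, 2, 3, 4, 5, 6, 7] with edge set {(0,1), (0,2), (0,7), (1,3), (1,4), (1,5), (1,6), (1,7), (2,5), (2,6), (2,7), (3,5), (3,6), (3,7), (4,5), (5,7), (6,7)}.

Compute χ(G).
χ(G) = 4

Clique number ω(G) = 4 (lower bound: χ ≥ ω).
The clique on [1, 3, 5, 7] has size 4, forcing χ ≥ 4, and the coloring below uses 4 colors, so χ(G) = 4.
A valid 4-coloring: color 1: [4, 7]; color 2: [1, 2]; color 3: [0, 5, 6]; color 4: [3].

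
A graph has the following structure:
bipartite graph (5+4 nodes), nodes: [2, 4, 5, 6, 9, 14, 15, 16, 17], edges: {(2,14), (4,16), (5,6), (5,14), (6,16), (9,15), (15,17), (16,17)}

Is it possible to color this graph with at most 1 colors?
No, G is not 1-colorable

Edge (2,14) forces its endpoints to differ, so 1 color is not enough.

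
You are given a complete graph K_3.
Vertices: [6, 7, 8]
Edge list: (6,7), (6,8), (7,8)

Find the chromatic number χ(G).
Clique number ω(G) = 3 (lower bound: χ ≥ ω).
The clique on [6, 7, 8] has size 3, forcing χ ≥ 3, and the coloring below uses 3 colors, so χ(G) = 3.
A valid 3-coloring: color 1: [7]; color 2: [6]; color 3: [8].

χ(G) = 3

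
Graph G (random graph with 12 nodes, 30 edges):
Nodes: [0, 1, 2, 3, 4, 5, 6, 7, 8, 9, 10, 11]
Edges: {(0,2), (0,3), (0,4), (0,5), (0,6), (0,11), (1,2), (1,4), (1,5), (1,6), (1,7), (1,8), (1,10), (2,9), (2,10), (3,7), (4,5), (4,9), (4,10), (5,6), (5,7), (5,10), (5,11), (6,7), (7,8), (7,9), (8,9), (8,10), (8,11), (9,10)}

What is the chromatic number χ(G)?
Clique number ω(G) = 4 (lower bound: χ ≥ ω).
The clique on [1, 4, 5, 10] has size 4, forcing χ ≥ 4, and the coloring below uses 4 colors, so χ(G) = 4.
A valid 4-coloring: color 1: [0, 1, 9]; color 2: [2, 3, 5, 8]; color 3: [7, 10, 11]; color 4: [4, 6].

χ(G) = 4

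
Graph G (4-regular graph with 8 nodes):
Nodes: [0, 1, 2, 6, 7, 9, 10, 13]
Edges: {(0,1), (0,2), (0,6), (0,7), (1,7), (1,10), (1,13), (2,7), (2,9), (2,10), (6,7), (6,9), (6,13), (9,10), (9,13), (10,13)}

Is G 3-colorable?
Suppose a proper 3-coloring c exists. The clique [0, 1, 7] takes 3 distinct colors; by symmetry let c(0) = 1, c(1) = 2, c(7) = 3.
- Vertex 2: neighbors [0, 7] already have colors [1, 3] ⇒ c(2) = 2.
- Vertex 6: neighbors [0, 7] already have colors [1, 3] ⇒ c(6) = 2.
- Vertex 9: neighbors [2] already have colors [2]; try each remaining color.
- Case c(9) = 1:
  - Vertex 10: neighbors [9, 1] already have colors [1, 2] ⇒ c(10) = 3.
  - Vertex 13: neighbors [9, 1, 10] already have colors [1, 2, 3] — all 3 colors blocked. Contradiction.
- Case c(9) = 3:
  - Vertex 10: neighbors [1, 9] already have colors [2, 3] ⇒ c(10) = 1.
  - Vertex 13: neighbors [10, 1, 9] already have colors [1, 2, 3] — all 3 colors blocked. Contradiction.
Every case ends in a contradiction, so G has no proper 3-coloring (χ ≥ 4).

No, G is not 3-colorable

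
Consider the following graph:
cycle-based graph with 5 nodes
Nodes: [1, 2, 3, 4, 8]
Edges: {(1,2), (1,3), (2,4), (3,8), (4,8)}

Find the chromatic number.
Clique number ω(G) = 2 (lower bound: χ ≥ ω).
Odd cycle [4, 8, 3, 1, 2] needs 3 colors (χ ≥ 3).
The coloring below uses 3 colors, so χ(G) = 3.
A valid 3-coloring: color 1: [1, 4]; color 2: [2, 8]; color 3: [3].

χ(G) = 3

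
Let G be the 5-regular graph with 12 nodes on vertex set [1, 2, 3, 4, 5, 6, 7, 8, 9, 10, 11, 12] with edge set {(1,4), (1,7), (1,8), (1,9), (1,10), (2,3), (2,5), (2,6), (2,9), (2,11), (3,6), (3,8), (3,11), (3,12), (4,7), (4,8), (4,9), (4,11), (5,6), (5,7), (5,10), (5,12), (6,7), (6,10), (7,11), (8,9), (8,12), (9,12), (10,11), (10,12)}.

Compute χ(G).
χ(G) = 4

Clique number ω(G) = 4 (lower bound: χ ≥ ω).
The clique on [1, 4, 8, 9] has size 4, forcing χ ≥ 4, and the coloring below uses 4 colors, so χ(G) = 4.
A valid 4-coloring: color 1: [1, 6, 11, 12]; color 2: [3, 4, 5]; color 3: [2, 7, 8, 10]; color 4: [9].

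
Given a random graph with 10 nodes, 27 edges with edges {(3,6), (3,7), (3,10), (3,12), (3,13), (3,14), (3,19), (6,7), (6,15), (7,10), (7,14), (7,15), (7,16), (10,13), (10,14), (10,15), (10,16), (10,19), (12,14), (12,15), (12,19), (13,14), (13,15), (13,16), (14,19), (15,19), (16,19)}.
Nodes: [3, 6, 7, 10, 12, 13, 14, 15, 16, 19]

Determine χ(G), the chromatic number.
Clique number ω(G) = 4 (lower bound: χ ≥ ω).
The clique on [3, 10, 14, 19] has size 4, forcing χ ≥ 4, and the coloring below uses 4 colors, so χ(G) = 4.
A valid 4-coloring: color 1: [3, 15, 16]; color 2: [6, 10, 12]; color 3: [7, 13, 19]; color 4: [14].

χ(G) = 4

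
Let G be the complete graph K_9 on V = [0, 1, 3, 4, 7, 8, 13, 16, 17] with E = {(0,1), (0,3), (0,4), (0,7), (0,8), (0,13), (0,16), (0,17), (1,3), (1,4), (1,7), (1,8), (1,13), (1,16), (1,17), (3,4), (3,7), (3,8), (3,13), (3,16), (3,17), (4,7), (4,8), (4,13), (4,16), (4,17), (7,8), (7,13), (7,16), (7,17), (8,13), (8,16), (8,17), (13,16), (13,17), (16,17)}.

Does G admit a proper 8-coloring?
No, G is not 8-colorable

The clique on vertices [0, 1, 3, 4, 7, 8, 13, 16, 17] has size 9 > 8, so it alone needs 9 colors.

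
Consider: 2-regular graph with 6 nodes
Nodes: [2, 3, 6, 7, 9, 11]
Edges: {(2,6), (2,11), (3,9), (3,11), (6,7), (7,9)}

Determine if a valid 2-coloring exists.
Yes, G is 2-colorable

A valid 2-coloring: color 1: [2, 3, 7]; color 2: [6, 9, 11].
(χ(G) = 2 ≤ 2.)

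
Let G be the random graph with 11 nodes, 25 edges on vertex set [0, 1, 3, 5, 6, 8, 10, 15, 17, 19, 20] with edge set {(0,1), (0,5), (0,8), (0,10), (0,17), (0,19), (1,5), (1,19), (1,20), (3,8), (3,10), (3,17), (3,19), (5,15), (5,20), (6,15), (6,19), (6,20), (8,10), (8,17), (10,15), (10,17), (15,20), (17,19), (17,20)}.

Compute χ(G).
Clique number ω(G) = 4 (lower bound: χ ≥ ω).
The clique on [0, 8, 10, 17] has size 4, forcing χ ≥ 4, and the coloring below uses 4 colors, so χ(G) = 4.
A valid 4-coloring: color 1: [1, 15, 17]; color 2: [0, 3, 20]; color 3: [5, 10, 19]; color 4: [6, 8].

χ(G) = 4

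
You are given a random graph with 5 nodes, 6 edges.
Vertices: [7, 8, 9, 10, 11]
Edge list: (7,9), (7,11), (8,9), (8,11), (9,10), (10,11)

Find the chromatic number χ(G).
Clique number ω(G) = 2 (lower bound: χ ≥ ω).
The graph is bipartite (no odd cycle), so 2 colors suffice: χ(G) = 2.
A valid 2-coloring: color 1: [9, 11]; color 2: [7, 8, 10].

χ(G) = 2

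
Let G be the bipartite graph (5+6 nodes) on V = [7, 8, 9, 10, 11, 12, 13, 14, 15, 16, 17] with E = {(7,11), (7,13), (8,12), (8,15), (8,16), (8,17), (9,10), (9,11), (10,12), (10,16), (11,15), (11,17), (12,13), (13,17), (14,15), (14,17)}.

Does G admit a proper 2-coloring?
Yes, G is 2-colorable

A valid 2-coloring: color 1: [8, 10, 11, 13, 14]; color 2: [7, 9, 12, 15, 16, 17].
(χ(G) = 2 ≤ 2.)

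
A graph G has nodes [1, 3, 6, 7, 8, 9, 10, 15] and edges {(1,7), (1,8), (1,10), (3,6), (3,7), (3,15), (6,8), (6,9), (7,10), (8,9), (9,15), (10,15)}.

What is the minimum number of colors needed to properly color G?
χ(G) = 3

Clique number ω(G) = 3 (lower bound: χ ≥ ω).
The clique on [1, 7, 10] has size 3, forcing χ ≥ 3, and the coloring below uses 3 colors, so χ(G) = 3.
A valid 3-coloring: color 1: [1, 3, 9]; color 2: [6, 10]; color 3: [7, 8, 15].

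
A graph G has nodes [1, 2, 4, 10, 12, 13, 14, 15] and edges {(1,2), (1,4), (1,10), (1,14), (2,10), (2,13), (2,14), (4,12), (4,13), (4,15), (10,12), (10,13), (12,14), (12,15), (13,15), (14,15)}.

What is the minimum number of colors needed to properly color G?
χ(G) = 3

Clique number ω(G) = 3 (lower bound: χ ≥ ω).
The clique on [1, 2, 10] has size 3, forcing χ ≥ 3, and the coloring below uses 3 colors, so χ(G) = 3.
A valid 3-coloring: color 1: [4, 10, 14]; color 2: [2, 15]; color 3: [1, 12, 13].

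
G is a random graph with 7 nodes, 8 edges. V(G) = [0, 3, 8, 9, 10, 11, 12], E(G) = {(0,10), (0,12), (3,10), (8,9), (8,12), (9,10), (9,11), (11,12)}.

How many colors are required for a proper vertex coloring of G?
χ(G) = 3

Clique number ω(G) = 2 (lower bound: χ ≥ ω).
Odd cycle [11, 12, 0, 10, 9] needs 3 colors (χ ≥ 3).
The coloring below uses 3 colors, so χ(G) = 3.
A valid 3-coloring: color 1: [8, 10, 11]; color 2: [3, 9, 12]; color 3: [0].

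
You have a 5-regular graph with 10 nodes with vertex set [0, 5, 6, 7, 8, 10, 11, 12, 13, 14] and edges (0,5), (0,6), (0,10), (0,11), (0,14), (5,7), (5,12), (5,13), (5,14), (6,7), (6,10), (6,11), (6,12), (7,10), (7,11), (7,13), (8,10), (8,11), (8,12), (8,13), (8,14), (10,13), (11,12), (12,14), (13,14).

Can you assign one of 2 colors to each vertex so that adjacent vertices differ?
The clique on vertices [0, 5, 14] has size 3 > 2, so it alone needs 3 colors.

No, G is not 2-colorable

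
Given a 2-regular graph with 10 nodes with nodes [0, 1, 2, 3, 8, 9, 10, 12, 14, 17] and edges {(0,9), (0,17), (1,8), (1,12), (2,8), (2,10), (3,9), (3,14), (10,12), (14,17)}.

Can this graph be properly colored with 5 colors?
Yes, G is 5-colorable

A valid 5-coloring: color 1: [8, 9, 12, 14]; color 2: [0, 1, 2, 3]; color 3: [10, 17].
(χ(G) = 3 ≤ 5.)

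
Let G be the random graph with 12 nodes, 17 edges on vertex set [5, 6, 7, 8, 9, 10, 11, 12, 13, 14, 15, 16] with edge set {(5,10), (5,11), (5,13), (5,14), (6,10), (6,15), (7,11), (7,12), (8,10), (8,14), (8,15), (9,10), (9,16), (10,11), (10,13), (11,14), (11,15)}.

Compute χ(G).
Clique number ω(G) = 3 (lower bound: χ ≥ ω).
The clique on [5, 10, 11] has size 3, forcing χ ≥ 3, and the coloring below uses 3 colors, so χ(G) = 3.
A valid 3-coloring: color 1: [7, 10, 14, 15, 16]; color 2: [6, 8, 9, 11, 12, 13]; color 3: [5].

χ(G) = 3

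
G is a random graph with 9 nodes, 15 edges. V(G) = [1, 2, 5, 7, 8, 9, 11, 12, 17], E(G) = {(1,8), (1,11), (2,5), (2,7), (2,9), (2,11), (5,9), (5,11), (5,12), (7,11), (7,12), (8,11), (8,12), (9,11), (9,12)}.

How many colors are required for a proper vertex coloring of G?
Clique number ω(G) = 4 (lower bound: χ ≥ ω).
The clique on [2, 5, 9, 11] has size 4, forcing χ ≥ 4, and the coloring below uses 4 colors, so χ(G) = 4.
A valid 4-coloring: color 1: [11, 12, 17]; color 2: [1, 2]; color 3: [7, 8, 9]; color 4: [5].

χ(G) = 4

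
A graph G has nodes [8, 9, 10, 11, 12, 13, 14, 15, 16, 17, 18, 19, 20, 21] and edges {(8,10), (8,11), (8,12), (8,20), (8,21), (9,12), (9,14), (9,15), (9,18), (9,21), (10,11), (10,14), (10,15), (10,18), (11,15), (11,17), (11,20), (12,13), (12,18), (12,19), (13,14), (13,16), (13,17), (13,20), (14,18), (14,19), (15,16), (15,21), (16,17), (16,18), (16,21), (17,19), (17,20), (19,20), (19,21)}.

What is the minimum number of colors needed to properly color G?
Clique number ω(G) = 3 (lower bound: χ ≥ ω).
Suppose a proper 3-coloring c exists. The clique [8, 10, 11] takes 3 distinct colors; by symmetry let c(8) = 1, c(10) = 2, c(11) = 3.
- Vertex 15: neighbors [10, 11] already have colors [2, 3] ⇒ c(15) = 1.
- Vertex 20: neighbors [8, 11] already have colors [1, 3] ⇒ c(20) = 2.
- Vertex 17: neighbors [20, 11] already have colors [2, 3] ⇒ c(17) = 1.
- Vertex 13: neighbors [17, 20] already have colors [1, 2] ⇒ c(13) = 3.
- Vertex 12: neighbors [8, 13] already have colors [1, 3] ⇒ c(12) = 2.
- Vertex 9: neighbors [15, 12] already have colors [1, 2] ⇒ c(9) = 3.
- Vertex 14: neighbors [10, 9] already have colors [2, 3] ⇒ c(14) = 1.
- Vertex 18: neighbors [14, 10, 9] already have colors [1, 2, 3] — all 3 colors blocked. Contradiction.
The forced assignments end in a contradiction, so G has no proper 3-coloring (χ ≥ 4).
The coloring below uses 4 colors, so χ(G) = 4.
A valid 4-coloring: color 1: [12, 14, 17, 21]; color 2: [8, 13, 15, 18, 19]; color 3: [9, 10, 16, 20]; color 4: [11].

χ(G) = 4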